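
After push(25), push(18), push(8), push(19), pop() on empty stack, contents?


push(25) -> [25]
push(18) -> [25, 18]
push(8) -> [25, 18, 8]
push(19) -> [25, 18, 8, 19]
pop() returns 19 -> [25, 18, 8]
Final stack (bottom to top): [25, 18, 8]


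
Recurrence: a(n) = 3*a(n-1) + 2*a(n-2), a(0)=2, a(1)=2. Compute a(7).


Build bottom-up:
...a(5)=434, a(6)=1546, a(7)=3*1546+2*434=5506


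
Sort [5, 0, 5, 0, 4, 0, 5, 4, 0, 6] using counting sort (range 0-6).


Count array: [4, 0, 0, 0, 2, 3, 1]
Reconstruct: [0, 0, 0, 0, 4, 4, 5, 5, 5, 6]


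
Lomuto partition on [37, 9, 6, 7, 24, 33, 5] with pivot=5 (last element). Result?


Elements <= 5 go left of pivot.
Result: [5, 9, 6, 7, 24, 33, 37], pivot at index 0


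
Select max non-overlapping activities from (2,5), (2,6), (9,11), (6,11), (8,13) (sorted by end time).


Greedy: pick earliest-ending, then skip overlaps.
Selected (2 activities): [(2, 5), (9, 11)]


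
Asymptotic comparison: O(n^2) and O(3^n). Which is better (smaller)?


quadratic grows slower than exponential (base 3)
O(n^2) is asymptotically smaller; O(3^n) grows faster


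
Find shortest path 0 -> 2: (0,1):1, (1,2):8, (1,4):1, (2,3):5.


Dijkstra from 0:
Distances: {0: 0, 1: 1, 2: 9, 3: 14, 4: 2}
Shortest distance to 2 = 9, path = [0, 1, 2]


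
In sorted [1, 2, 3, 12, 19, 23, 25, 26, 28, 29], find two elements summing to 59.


Two pointers: lo=0, hi=9
No pair sums to 59


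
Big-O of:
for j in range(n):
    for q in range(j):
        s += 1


Per nesting level: O(n) * O(n) [triangular over j] = O(n^2)
Complexity: O(n^2)


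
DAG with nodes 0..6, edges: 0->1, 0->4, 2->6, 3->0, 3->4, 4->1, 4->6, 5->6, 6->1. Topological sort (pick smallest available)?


Kahn's algorithm, process smallest node first
Order: [2, 3, 0, 4, 5, 6, 1]


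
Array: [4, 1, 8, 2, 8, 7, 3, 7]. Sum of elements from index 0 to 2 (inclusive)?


Prefix sums: [0, 4, 5, 13, 15, 23, 30, 33, 40]
Sum[0..2] = prefix[3] - prefix[0] = 13 - 0 = 13


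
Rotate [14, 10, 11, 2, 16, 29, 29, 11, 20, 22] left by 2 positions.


Left rotate by 2: [11, 2, 16, 29, 29, 11, 20, 22, 14, 10]


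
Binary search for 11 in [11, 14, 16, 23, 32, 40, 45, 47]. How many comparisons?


Search for 11:
[0,7] mid=3 arr[3]=23
[0,2] mid=1 arr[1]=14
[0,0] mid=0 arr[0]=11
Total: 3 comparisons


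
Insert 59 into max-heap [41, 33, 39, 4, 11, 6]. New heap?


Append 59: [41, 33, 39, 4, 11, 6, 59]
Bubble up: swap idx 6(59) with idx 2(39); swap idx 2(59) with idx 0(41)
Result: [59, 33, 41, 4, 11, 6, 39]


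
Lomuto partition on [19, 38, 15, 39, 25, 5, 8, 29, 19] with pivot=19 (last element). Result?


Elements <= 19 go left of pivot.
Result: [19, 15, 5, 8, 19, 38, 39, 29, 25], pivot at index 4


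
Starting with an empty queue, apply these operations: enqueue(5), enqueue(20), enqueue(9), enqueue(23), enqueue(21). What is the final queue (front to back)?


enqueue(5) -> [5]
enqueue(20) -> [5, 20]
enqueue(9) -> [5, 20, 9]
enqueue(23) -> [5, 20, 9, 23]
enqueue(21) -> [5, 20, 9, 23, 21]
Final queue (front to back): [5, 20, 9, 23, 21]


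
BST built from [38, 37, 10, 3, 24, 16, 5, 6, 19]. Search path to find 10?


BST root = 38
Search for 10: compare at each node
Path: [38, 37, 10]


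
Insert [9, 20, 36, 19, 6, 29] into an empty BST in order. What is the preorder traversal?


Root = 9; build tree by BST insertion.
Preorder traversal: [9, 6, 20, 19, 36, 29]


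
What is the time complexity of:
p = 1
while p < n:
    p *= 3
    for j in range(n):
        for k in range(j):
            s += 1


Per nesting level: O(log n) * O(n) * O(n) [triangular over j] = O(n^2 log n)
Complexity: O(n^2 log n)


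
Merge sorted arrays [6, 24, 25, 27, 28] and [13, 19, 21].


Compare heads, take smaller each step.
Merged: [6, 13, 19, 21, 24, 25, 27, 28]


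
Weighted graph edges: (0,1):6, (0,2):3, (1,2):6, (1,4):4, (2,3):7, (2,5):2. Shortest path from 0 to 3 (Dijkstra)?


Dijkstra from 0:
Distances: {0: 0, 1: 6, 2: 3, 3: 10, 4: 10, 5: 5}
Shortest distance to 3 = 10, path = [0, 2, 3]


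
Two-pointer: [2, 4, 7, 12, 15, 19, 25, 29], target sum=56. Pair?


Two pointers: lo=0, hi=7
No pair sums to 56


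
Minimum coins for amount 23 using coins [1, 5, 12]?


dp[0]=0; dp[i]=1+min(dp[i-c] for c in coins)
...dp[18]=3, dp[19]=4, dp[20]=4, dp[21]=5, dp[22]=3, dp[23]=4
Minimum coins for 23 = 4


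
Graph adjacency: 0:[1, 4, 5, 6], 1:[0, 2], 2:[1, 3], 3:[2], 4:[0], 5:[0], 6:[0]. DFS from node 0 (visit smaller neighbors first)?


DFS stack-based: start with [0]
Visit order: [0, 1, 2, 3, 4, 5, 6]


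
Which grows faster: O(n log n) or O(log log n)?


double-logarithmic grows slower than linearithmic
O(log log n) is asymptotically smaller; O(n log n) grows faster


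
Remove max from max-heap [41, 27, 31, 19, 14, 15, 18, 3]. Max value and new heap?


Max = 41
Replace root with last, heapify down
Resulting heap: [31, 27, 18, 19, 14, 15, 3]


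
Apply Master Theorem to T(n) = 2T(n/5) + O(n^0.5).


a=2, b=5, c=0.5. log_5(2)=0.431 < c=0.5. Case 3: O(n^c) = O(sqrt(n))
Complexity: O(sqrt(n))


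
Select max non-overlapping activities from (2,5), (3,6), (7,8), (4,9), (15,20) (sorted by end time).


Greedy: pick earliest-ending, then skip overlaps.
Selected (3 activities): [(2, 5), (7, 8), (15, 20)]


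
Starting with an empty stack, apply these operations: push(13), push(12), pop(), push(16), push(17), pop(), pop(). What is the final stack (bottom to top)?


push(13) -> [13]
push(12) -> [13, 12]
pop() returns 12 -> [13]
push(16) -> [13, 16]
push(17) -> [13, 16, 17]
pop() returns 17 -> [13, 16]
pop() returns 16 -> [13]
Final stack (bottom to top): [13]


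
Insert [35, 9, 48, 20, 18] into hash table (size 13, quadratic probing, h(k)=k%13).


Insertions: 35->slot 9; 9->slot 10; 48->slot 0; 20->slot 7; 18->slot 5
Table: [48, None, None, None, None, 18, None, 20, None, 35, 9, None, None]


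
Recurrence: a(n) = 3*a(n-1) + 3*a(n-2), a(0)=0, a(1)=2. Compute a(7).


Build bottom-up:
...a(5)=342, a(6)=1296, a(7)=3*1296+3*342=4914


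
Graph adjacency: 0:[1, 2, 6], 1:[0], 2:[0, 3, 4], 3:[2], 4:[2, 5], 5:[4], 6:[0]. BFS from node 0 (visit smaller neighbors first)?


BFS queue: start with [0]
Visit order: [0, 1, 2, 6, 3, 4, 5]


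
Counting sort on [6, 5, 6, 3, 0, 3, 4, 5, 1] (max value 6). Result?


Count array: [1, 1, 0, 2, 1, 2, 2]
Reconstruct: [0, 1, 3, 3, 4, 5, 5, 6, 6]


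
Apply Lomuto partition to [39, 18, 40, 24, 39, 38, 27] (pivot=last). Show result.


Elements <= 27 go left of pivot.
Result: [18, 24, 27, 39, 39, 38, 40], pivot at index 2


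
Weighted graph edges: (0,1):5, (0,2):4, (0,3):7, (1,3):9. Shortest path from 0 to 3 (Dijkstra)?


Dijkstra from 0:
Distances: {0: 0, 1: 5, 2: 4, 3: 7}
Shortest distance to 3 = 7, path = [0, 3]


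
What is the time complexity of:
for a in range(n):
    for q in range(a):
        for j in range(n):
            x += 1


Per nesting level: O(n) * O(n) [triangular over a] * O(n) = O(n^3)
Complexity: O(n^3)


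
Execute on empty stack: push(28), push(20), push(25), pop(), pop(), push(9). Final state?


push(28) -> [28]
push(20) -> [28, 20]
push(25) -> [28, 20, 25]
pop() returns 25 -> [28, 20]
pop() returns 20 -> [28]
push(9) -> [28, 9]
Final stack (bottom to top): [28, 9]


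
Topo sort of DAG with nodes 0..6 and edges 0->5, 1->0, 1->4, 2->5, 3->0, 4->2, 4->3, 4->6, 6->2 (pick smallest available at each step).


Kahn's algorithm, process smallest node first
Order: [1, 4, 3, 0, 6, 2, 5]


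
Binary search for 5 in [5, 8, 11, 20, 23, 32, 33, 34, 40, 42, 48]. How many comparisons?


Search for 5:
[0,10] mid=5 arr[5]=32
[0,4] mid=2 arr[2]=11
[0,1] mid=0 arr[0]=5
Total: 3 comparisons


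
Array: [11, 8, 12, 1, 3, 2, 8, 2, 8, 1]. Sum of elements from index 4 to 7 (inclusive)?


Prefix sums: [0, 11, 19, 31, 32, 35, 37, 45, 47, 55, 56]
Sum[4..7] = prefix[8] - prefix[4] = 47 - 32 = 15


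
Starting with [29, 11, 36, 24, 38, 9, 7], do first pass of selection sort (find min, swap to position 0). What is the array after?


After one pass: [7, 11, 36, 24, 38, 9, 29]


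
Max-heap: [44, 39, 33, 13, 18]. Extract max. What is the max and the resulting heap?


Max = 44
Replace root with last, heapify down
Resulting heap: [39, 18, 33, 13]


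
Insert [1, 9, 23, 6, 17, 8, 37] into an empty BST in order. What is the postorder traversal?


Root = 1; build tree by BST insertion.
Postorder traversal: [8, 6, 17, 37, 23, 9, 1]


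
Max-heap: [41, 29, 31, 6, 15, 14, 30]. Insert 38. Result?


Append 38: [41, 29, 31, 6, 15, 14, 30, 38]
Bubble up: swap idx 7(38) with idx 3(6); swap idx 3(38) with idx 1(29)
Result: [41, 38, 31, 29, 15, 14, 30, 6]


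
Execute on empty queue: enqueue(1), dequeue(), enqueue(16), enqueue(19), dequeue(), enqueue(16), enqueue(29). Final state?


enqueue(1) -> [1]
dequeue() returns 1 -> []
enqueue(16) -> [16]
enqueue(19) -> [16, 19]
dequeue() returns 16 -> [19]
enqueue(16) -> [19, 16]
enqueue(29) -> [19, 16, 29]
Final queue (front to back): [19, 16, 29]


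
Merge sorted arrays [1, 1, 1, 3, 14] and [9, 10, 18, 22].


Compare heads, take smaller each step.
Merged: [1, 1, 1, 3, 9, 10, 14, 18, 22]


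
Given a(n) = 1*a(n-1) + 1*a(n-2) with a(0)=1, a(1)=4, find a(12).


Build bottom-up:
...a(10)=254, a(11)=411, a(12)=1*411+1*254=665


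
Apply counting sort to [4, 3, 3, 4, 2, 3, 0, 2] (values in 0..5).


Count array: [1, 0, 2, 3, 2, 0]
Reconstruct: [0, 2, 2, 3, 3, 3, 4, 4]


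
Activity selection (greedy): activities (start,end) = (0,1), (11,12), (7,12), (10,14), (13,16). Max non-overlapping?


Greedy: pick earliest-ending, then skip overlaps.
Selected (3 activities): [(0, 1), (11, 12), (13, 16)]


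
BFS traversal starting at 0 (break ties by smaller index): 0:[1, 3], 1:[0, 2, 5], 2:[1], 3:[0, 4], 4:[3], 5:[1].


BFS queue: start with [0]
Visit order: [0, 1, 3, 2, 5, 4]


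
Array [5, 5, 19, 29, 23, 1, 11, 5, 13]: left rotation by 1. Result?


Left rotate by 1: [5, 19, 29, 23, 1, 11, 5, 13, 5]


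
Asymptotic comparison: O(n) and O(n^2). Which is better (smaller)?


linear grows slower than quadratic
O(n) is asymptotically smaller; O(n^2) grows faster


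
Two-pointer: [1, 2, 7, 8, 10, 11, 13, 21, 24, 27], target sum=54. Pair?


Two pointers: lo=0, hi=9
No pair sums to 54


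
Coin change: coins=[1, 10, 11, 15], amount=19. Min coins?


dp[0]=0; dp[i]=1+min(dp[i-c] for c in coins)
...dp[14]=4, dp[15]=1, dp[16]=2, dp[17]=3, dp[18]=4, dp[19]=5
Minimum coins for 19 = 5


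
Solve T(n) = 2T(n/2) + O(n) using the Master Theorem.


a=2, b=2, c=1. log_2(2)=1 = c=1. Case 2: O(n^c log n) = O(n log n)
Complexity: O(n log n)


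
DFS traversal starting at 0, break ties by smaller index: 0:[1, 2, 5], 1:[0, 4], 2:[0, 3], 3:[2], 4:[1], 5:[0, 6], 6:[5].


DFS stack-based: start with [0]
Visit order: [0, 1, 4, 2, 3, 5, 6]


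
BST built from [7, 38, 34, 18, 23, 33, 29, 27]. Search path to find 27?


BST root = 7
Search for 27: compare at each node
Path: [7, 38, 34, 18, 23, 33, 29, 27]


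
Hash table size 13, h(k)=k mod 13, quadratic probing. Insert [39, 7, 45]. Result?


Insertions: 39->slot 0; 7->slot 7; 45->slot 6
Table: [39, None, None, None, None, None, 45, 7, None, None, None, None, None]


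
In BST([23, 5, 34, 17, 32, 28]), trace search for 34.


BST root = 23
Search for 34: compare at each node
Path: [23, 34]


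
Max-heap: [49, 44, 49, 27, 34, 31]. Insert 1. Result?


Append 1: [49, 44, 49, 27, 34, 31, 1]
Bubble up: no swaps needed
Result: [49, 44, 49, 27, 34, 31, 1]


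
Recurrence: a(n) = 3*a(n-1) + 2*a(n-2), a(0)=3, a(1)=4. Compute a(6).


Build bottom-up:
...a(4)=222, a(5)=790, a(6)=3*790+2*222=2814


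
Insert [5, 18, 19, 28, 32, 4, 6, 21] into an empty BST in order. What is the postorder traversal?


Root = 5; build tree by BST insertion.
Postorder traversal: [4, 6, 21, 32, 28, 19, 18, 5]


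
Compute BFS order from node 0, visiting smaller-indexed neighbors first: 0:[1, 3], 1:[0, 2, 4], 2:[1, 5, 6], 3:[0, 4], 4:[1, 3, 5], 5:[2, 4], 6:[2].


BFS queue: start with [0]
Visit order: [0, 1, 3, 2, 4, 5, 6]


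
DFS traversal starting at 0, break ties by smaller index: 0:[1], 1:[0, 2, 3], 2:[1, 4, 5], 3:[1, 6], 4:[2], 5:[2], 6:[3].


DFS stack-based: start with [0]
Visit order: [0, 1, 2, 4, 5, 3, 6]


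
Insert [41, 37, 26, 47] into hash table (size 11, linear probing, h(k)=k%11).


Insertions: 41->slot 8; 37->slot 4; 26->slot 5; 47->slot 3
Table: [None, None, None, 47, 37, 26, None, None, 41, None, None]


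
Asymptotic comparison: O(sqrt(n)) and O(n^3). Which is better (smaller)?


sublinear grows slower than cubic
O(sqrt(n)) is asymptotically smaller; O(n^3) grows faster


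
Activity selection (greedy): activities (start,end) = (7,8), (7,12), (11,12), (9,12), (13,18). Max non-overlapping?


Greedy: pick earliest-ending, then skip overlaps.
Selected (3 activities): [(7, 8), (11, 12), (13, 18)]


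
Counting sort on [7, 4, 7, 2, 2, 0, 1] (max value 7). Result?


Count array: [1, 1, 2, 0, 1, 0, 0, 2]
Reconstruct: [0, 1, 2, 2, 4, 7, 7]


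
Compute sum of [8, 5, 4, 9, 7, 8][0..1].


Prefix sums: [0, 8, 13, 17, 26, 33, 41]
Sum[0..1] = prefix[2] - prefix[0] = 13 - 0 = 13


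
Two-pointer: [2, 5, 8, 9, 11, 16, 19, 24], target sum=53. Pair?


Two pointers: lo=0, hi=7
No pair sums to 53


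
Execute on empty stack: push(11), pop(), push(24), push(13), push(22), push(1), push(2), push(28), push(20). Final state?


push(11) -> [11]
pop() returns 11 -> []
push(24) -> [24]
push(13) -> [24, 13]
push(22) -> [24, 13, 22]
push(1) -> [24, 13, 22, 1]
push(2) -> [24, 13, 22, 1, 2]
push(28) -> [24, 13, 22, 1, 2, 28]
push(20) -> [24, 13, 22, 1, 2, 28, 20]
Final stack (bottom to top): [24, 13, 22, 1, 2, 28, 20]


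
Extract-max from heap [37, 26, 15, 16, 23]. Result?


Max = 37
Replace root with last, heapify down
Resulting heap: [26, 23, 15, 16]


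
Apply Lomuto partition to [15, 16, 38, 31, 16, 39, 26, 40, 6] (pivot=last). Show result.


Elements <= 6 go left of pivot.
Result: [6, 16, 38, 31, 16, 39, 26, 40, 15], pivot at index 0


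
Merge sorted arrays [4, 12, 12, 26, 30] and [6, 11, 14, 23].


Compare heads, take smaller each step.
Merged: [4, 6, 11, 12, 12, 14, 23, 26, 30]


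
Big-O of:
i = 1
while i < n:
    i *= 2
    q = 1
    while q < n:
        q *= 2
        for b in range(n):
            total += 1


Per nesting level: O(log n) * O(log n) * O(n) = O(n (log n)^2)
Complexity: O(n (log n)^2)


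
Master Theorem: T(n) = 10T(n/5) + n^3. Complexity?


a=10, b=5, c=3. log_5(10)=1.431 < c=3. Case 3: O(n^c) = O(n^3)
Complexity: O(n^3)


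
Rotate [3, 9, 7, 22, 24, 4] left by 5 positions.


Left rotate by 5: [4, 3, 9, 7, 22, 24]


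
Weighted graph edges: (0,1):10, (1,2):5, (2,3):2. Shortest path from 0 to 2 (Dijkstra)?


Dijkstra from 0:
Distances: {0: 0, 1: 10, 2: 15, 3: 17}
Shortest distance to 2 = 15, path = [0, 1, 2]


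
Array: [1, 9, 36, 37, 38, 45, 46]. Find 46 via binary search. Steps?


Search for 46:
[0,6] mid=3 arr[3]=37
[4,6] mid=5 arr[5]=45
[6,6] mid=6 arr[6]=46
Total: 3 comparisons


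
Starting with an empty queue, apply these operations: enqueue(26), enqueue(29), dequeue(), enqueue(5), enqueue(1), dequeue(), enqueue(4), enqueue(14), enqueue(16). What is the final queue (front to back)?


enqueue(26) -> [26]
enqueue(29) -> [26, 29]
dequeue() returns 26 -> [29]
enqueue(5) -> [29, 5]
enqueue(1) -> [29, 5, 1]
dequeue() returns 29 -> [5, 1]
enqueue(4) -> [5, 1, 4]
enqueue(14) -> [5, 1, 4, 14]
enqueue(16) -> [5, 1, 4, 14, 16]
Final queue (front to back): [5, 1, 4, 14, 16]


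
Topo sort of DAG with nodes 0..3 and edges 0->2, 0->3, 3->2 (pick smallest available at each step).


Kahn's algorithm, process smallest node first
Order: [0, 1, 3, 2]


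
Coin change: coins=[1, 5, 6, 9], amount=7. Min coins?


dp[0]=0; dp[i]=1+min(dp[i-c] for c in coins)
...dp[2]=2, dp[3]=3, dp[4]=4, dp[5]=1, dp[6]=1, dp[7]=2
Minimum coins for 7 = 2


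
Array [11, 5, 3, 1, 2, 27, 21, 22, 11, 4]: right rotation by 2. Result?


Right rotate by 2: [11, 4, 11, 5, 3, 1, 2, 27, 21, 22]


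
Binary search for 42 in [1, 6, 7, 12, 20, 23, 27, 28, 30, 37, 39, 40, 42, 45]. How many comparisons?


Search for 42:
[0,13] mid=6 arr[6]=27
[7,13] mid=10 arr[10]=39
[11,13] mid=12 arr[12]=42
Total: 3 comparisons


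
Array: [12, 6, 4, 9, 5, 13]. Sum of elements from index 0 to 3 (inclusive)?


Prefix sums: [0, 12, 18, 22, 31, 36, 49]
Sum[0..3] = prefix[4] - prefix[0] = 31 - 0 = 31


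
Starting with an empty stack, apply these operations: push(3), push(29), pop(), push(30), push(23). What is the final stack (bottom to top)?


push(3) -> [3]
push(29) -> [3, 29]
pop() returns 29 -> [3]
push(30) -> [3, 30]
push(23) -> [3, 30, 23]
Final stack (bottom to top): [3, 30, 23]


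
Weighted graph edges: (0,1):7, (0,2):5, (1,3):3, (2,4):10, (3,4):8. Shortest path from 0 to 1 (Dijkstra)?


Dijkstra from 0:
Distances: {0: 0, 1: 7, 2: 5, 3: 10, 4: 15}
Shortest distance to 1 = 7, path = [0, 1]


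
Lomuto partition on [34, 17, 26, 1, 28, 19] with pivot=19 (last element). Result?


Elements <= 19 go left of pivot.
Result: [17, 1, 19, 34, 28, 26], pivot at index 2


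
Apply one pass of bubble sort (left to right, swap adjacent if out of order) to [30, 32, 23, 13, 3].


After one pass: [30, 23, 13, 3, 32]


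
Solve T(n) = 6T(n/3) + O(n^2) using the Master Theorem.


a=6, b=3, c=2. log_3(6)=1.631 < c=2. Case 3: O(n^c) = O(n^2)
Complexity: O(n^2)


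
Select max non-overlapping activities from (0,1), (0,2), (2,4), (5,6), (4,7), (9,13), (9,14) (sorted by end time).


Greedy: pick earliest-ending, then skip overlaps.
Selected (4 activities): [(0, 1), (2, 4), (5, 6), (9, 13)]


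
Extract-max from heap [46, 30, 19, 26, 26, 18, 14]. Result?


Max = 46
Replace root with last, heapify down
Resulting heap: [30, 26, 19, 14, 26, 18]


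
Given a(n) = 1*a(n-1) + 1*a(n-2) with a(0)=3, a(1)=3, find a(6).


Build bottom-up:
...a(4)=15, a(5)=24, a(6)=1*24+1*15=39


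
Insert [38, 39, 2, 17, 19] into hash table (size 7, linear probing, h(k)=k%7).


Insertions: 38->slot 3; 39->slot 4; 2->slot 2; 17->slot 5; 19->slot 6
Table: [None, None, 2, 38, 39, 17, 19]


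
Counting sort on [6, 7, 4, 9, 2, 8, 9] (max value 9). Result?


Count array: [0, 0, 1, 0, 1, 0, 1, 1, 1, 2]
Reconstruct: [2, 4, 6, 7, 8, 9, 9]


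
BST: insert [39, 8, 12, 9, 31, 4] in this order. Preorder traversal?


Root = 39; build tree by BST insertion.
Preorder traversal: [39, 8, 4, 12, 9, 31]


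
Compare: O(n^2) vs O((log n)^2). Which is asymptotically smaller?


polylogarithmic grows slower than quadratic
O((log n)^2) is asymptotically smaller; O(n^2) grows faster


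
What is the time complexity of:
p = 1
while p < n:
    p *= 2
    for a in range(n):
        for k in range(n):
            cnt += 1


Per nesting level: O(log n) * O(n) * O(n) = O(n^2 log n)
Complexity: O(n^2 log n)


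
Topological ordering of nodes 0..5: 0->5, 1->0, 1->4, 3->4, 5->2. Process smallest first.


Kahn's algorithm, process smallest node first
Order: [1, 0, 3, 4, 5, 2]


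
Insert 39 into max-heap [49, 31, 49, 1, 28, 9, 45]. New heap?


Append 39: [49, 31, 49, 1, 28, 9, 45, 39]
Bubble up: swap idx 7(39) with idx 3(1); swap idx 3(39) with idx 1(31)
Result: [49, 39, 49, 31, 28, 9, 45, 1]


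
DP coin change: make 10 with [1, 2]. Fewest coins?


dp[0]=0; dp[i]=1+min(dp[i-c] for c in coins)
...dp[5]=3, dp[6]=3, dp[7]=4, dp[8]=4, dp[9]=5, dp[10]=5
Minimum coins for 10 = 5


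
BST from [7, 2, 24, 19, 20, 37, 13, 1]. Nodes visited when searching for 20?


BST root = 7
Search for 20: compare at each node
Path: [7, 24, 19, 20]


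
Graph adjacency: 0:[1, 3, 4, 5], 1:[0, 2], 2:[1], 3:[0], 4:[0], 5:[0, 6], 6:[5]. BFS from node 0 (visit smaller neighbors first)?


BFS queue: start with [0]
Visit order: [0, 1, 3, 4, 5, 2, 6]


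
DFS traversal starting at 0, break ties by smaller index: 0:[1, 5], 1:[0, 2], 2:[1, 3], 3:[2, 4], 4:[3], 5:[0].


DFS stack-based: start with [0]
Visit order: [0, 1, 2, 3, 4, 5]


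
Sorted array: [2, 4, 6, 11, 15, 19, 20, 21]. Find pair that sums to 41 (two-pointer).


Two pointers: lo=0, hi=7
Found pair: (20, 21) summing to 41


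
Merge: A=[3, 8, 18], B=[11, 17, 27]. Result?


Compare heads, take smaller each step.
Merged: [3, 8, 11, 17, 18, 27]


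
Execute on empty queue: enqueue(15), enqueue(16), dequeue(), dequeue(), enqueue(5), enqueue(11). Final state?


enqueue(15) -> [15]
enqueue(16) -> [15, 16]
dequeue() returns 15 -> [16]
dequeue() returns 16 -> []
enqueue(5) -> [5]
enqueue(11) -> [5, 11]
Final queue (front to back): [5, 11]


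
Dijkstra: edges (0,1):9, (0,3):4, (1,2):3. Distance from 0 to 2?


Dijkstra from 0:
Distances: {0: 0, 1: 9, 2: 12, 3: 4}
Shortest distance to 2 = 12, path = [0, 1, 2]


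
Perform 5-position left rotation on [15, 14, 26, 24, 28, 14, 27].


Left rotate by 5: [14, 27, 15, 14, 26, 24, 28]


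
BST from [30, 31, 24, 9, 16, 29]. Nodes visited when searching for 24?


BST root = 30
Search for 24: compare at each node
Path: [30, 24]


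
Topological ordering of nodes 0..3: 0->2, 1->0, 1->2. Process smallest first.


Kahn's algorithm, process smallest node first
Order: [1, 0, 2, 3]


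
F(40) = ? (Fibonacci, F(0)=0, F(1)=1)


F(n)=F(n-1)+F(n-2)
...F(38)=39088169, F(39)=63245986, F(40)=102334155


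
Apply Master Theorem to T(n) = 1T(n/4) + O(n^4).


a=1, b=4, c=4. log_4(1)=0 < c=4. Case 3: O(n^c) = O(n^4)
Complexity: O(n^4)


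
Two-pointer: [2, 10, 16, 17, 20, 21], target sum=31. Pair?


Two pointers: lo=0, hi=5
Found pair: (10, 21) summing to 31


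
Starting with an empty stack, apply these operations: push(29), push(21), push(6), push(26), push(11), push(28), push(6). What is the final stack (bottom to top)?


push(29) -> [29]
push(21) -> [29, 21]
push(6) -> [29, 21, 6]
push(26) -> [29, 21, 6, 26]
push(11) -> [29, 21, 6, 26, 11]
push(28) -> [29, 21, 6, 26, 11, 28]
push(6) -> [29, 21, 6, 26, 11, 28, 6]
Final stack (bottom to top): [29, 21, 6, 26, 11, 28, 6]


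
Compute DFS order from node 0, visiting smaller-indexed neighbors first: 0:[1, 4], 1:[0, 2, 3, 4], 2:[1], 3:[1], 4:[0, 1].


DFS stack-based: start with [0]
Visit order: [0, 1, 2, 3, 4]


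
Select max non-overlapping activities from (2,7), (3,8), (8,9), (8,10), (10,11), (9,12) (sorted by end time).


Greedy: pick earliest-ending, then skip overlaps.
Selected (3 activities): [(2, 7), (8, 9), (10, 11)]


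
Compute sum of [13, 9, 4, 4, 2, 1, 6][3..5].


Prefix sums: [0, 13, 22, 26, 30, 32, 33, 39]
Sum[3..5] = prefix[6] - prefix[3] = 33 - 26 = 7


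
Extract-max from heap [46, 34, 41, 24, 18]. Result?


Max = 46
Replace root with last, heapify down
Resulting heap: [41, 34, 18, 24]


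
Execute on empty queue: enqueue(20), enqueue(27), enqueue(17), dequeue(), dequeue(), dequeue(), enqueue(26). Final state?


enqueue(20) -> [20]
enqueue(27) -> [20, 27]
enqueue(17) -> [20, 27, 17]
dequeue() returns 20 -> [27, 17]
dequeue() returns 27 -> [17]
dequeue() returns 17 -> []
enqueue(26) -> [26]
Final queue (front to back): [26]


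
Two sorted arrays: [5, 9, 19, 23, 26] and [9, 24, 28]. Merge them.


Compare heads, take smaller each step.
Merged: [5, 9, 9, 19, 23, 24, 26, 28]


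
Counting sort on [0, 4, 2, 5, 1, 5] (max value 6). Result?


Count array: [1, 1, 1, 0, 1, 2, 0]
Reconstruct: [0, 1, 2, 4, 5, 5]


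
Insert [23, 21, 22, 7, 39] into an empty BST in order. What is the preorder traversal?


Root = 23; build tree by BST insertion.
Preorder traversal: [23, 21, 7, 22, 39]


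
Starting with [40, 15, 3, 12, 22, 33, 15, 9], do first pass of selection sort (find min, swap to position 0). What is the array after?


After one pass: [3, 15, 40, 12, 22, 33, 15, 9]


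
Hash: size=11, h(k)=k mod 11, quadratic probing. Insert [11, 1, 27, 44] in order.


Insertions: 11->slot 0; 1->slot 1; 27->slot 5; 44->slot 4
Table: [11, 1, None, None, 44, 27, None, None, None, None, None]


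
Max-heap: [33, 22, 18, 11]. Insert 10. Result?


Append 10: [33, 22, 18, 11, 10]
Bubble up: no swaps needed
Result: [33, 22, 18, 11, 10]


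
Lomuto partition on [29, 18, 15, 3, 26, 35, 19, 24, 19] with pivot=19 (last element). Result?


Elements <= 19 go left of pivot.
Result: [18, 15, 3, 19, 19, 35, 29, 24, 26], pivot at index 4


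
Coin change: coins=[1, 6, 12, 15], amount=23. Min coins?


dp[0]=0; dp[i]=1+min(dp[i-c] for c in coins)
...dp[18]=2, dp[19]=3, dp[20]=4, dp[21]=2, dp[22]=3, dp[23]=4
Minimum coins for 23 = 4


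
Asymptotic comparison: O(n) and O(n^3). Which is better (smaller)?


linear grows slower than cubic
O(n) is asymptotically smaller; O(n^3) grows faster


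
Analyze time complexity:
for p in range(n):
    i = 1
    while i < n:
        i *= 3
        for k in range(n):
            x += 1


Per nesting level: O(n) * O(log n) * O(n) = O(n^2 log n)
Complexity: O(n^2 log n)


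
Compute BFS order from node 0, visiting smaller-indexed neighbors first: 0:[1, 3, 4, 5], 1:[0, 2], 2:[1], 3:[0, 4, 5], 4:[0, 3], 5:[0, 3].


BFS queue: start with [0]
Visit order: [0, 1, 3, 4, 5, 2]


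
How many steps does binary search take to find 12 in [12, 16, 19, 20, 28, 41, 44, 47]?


Search for 12:
[0,7] mid=3 arr[3]=20
[0,2] mid=1 arr[1]=16
[0,0] mid=0 arr[0]=12
Total: 3 comparisons


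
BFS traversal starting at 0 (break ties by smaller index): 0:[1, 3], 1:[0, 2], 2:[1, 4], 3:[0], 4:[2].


BFS queue: start with [0]
Visit order: [0, 1, 3, 2, 4]


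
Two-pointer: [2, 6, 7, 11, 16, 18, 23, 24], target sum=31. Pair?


Two pointers: lo=0, hi=7
Found pair: (7, 24) summing to 31


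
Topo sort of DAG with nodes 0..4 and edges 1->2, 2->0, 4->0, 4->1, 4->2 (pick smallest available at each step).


Kahn's algorithm, process smallest node first
Order: [3, 4, 1, 2, 0]


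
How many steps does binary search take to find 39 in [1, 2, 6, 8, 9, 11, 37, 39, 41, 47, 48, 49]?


Search for 39:
[0,11] mid=5 arr[5]=11
[6,11] mid=8 arr[8]=41
[6,7] mid=6 arr[6]=37
[7,7] mid=7 arr[7]=39
Total: 4 comparisons


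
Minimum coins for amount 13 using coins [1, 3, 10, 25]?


dp[0]=0; dp[i]=1+min(dp[i-c] for c in coins)
...dp[8]=4, dp[9]=3, dp[10]=1, dp[11]=2, dp[12]=3, dp[13]=2
Minimum coins for 13 = 2


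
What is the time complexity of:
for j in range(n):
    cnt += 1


Per nesting level: O(n) = O(n)
Complexity: O(n)


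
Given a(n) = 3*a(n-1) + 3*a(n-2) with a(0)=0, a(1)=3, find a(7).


Build bottom-up:
...a(5)=513, a(6)=1944, a(7)=3*1944+3*513=7371


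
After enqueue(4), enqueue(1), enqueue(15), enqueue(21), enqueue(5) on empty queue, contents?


enqueue(4) -> [4]
enqueue(1) -> [4, 1]
enqueue(15) -> [4, 1, 15]
enqueue(21) -> [4, 1, 15, 21]
enqueue(5) -> [4, 1, 15, 21, 5]
Final queue (front to back): [4, 1, 15, 21, 5]


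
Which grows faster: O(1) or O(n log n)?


constant grows slower than linearithmic
O(1) is asymptotically smaller; O(n log n) grows faster


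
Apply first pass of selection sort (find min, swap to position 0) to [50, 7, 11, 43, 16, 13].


After one pass: [7, 50, 11, 43, 16, 13]


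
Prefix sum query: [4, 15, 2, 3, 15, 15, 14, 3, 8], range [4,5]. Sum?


Prefix sums: [0, 4, 19, 21, 24, 39, 54, 68, 71, 79]
Sum[4..5] = prefix[6] - prefix[4] = 54 - 24 = 30


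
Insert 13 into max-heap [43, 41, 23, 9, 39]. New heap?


Append 13: [43, 41, 23, 9, 39, 13]
Bubble up: no swaps needed
Result: [43, 41, 23, 9, 39, 13]


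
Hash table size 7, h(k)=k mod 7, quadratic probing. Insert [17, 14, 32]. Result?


Insertions: 17->slot 3; 14->slot 0; 32->slot 4
Table: [14, None, None, 17, 32, None, None]


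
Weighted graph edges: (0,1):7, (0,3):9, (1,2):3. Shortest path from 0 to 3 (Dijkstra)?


Dijkstra from 0:
Distances: {0: 0, 1: 7, 2: 10, 3: 9}
Shortest distance to 3 = 9, path = [0, 3]


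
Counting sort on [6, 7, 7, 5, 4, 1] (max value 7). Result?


Count array: [0, 1, 0, 0, 1, 1, 1, 2]
Reconstruct: [1, 4, 5, 6, 7, 7]


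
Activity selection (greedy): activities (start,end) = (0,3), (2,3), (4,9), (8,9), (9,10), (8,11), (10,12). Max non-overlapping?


Greedy: pick earliest-ending, then skip overlaps.
Selected (4 activities): [(0, 3), (4, 9), (9, 10), (10, 12)]


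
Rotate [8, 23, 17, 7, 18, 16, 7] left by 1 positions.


Left rotate by 1: [23, 17, 7, 18, 16, 7, 8]


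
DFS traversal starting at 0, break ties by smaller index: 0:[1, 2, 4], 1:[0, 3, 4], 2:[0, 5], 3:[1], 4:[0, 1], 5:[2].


DFS stack-based: start with [0]
Visit order: [0, 1, 3, 4, 2, 5]


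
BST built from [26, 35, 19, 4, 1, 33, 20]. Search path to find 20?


BST root = 26
Search for 20: compare at each node
Path: [26, 19, 20]


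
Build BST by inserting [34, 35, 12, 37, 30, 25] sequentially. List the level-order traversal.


Root = 34; build tree by BST insertion.
Level-Order traversal: [34, 12, 35, 30, 37, 25]


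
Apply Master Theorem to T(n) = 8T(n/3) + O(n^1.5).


a=8, b=3, c=1.5. log_3(8)=1.893 > c=1.5. Case 1: O(n^log_b(a)) = O(n^1.893)
Complexity: O(n^1.893)


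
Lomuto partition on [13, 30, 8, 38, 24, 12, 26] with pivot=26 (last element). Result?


Elements <= 26 go left of pivot.
Result: [13, 8, 24, 12, 26, 38, 30], pivot at index 4


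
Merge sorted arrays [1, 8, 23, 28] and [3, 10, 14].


Compare heads, take smaller each step.
Merged: [1, 3, 8, 10, 14, 23, 28]


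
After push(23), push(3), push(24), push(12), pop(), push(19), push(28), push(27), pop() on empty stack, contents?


push(23) -> [23]
push(3) -> [23, 3]
push(24) -> [23, 3, 24]
push(12) -> [23, 3, 24, 12]
pop() returns 12 -> [23, 3, 24]
push(19) -> [23, 3, 24, 19]
push(28) -> [23, 3, 24, 19, 28]
push(27) -> [23, 3, 24, 19, 28, 27]
pop() returns 27 -> [23, 3, 24, 19, 28]
Final stack (bottom to top): [23, 3, 24, 19, 28]


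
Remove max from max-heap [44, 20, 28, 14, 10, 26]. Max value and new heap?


Max = 44
Replace root with last, heapify down
Resulting heap: [28, 20, 26, 14, 10]


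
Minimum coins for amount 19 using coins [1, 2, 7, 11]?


dp[0]=0; dp[i]=1+min(dp[i-c] for c in coins)
...dp[14]=2, dp[15]=3, dp[16]=3, dp[17]=4, dp[18]=2, dp[19]=3
Minimum coins for 19 = 3


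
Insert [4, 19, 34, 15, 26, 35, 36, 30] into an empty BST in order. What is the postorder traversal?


Root = 4; build tree by BST insertion.
Postorder traversal: [15, 30, 26, 36, 35, 34, 19, 4]


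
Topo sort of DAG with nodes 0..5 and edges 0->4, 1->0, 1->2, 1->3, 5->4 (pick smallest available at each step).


Kahn's algorithm, process smallest node first
Order: [1, 0, 2, 3, 5, 4]


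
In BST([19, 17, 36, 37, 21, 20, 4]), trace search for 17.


BST root = 19
Search for 17: compare at each node
Path: [19, 17]


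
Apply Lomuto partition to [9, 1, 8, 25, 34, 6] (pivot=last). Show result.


Elements <= 6 go left of pivot.
Result: [1, 6, 8, 25, 34, 9], pivot at index 1


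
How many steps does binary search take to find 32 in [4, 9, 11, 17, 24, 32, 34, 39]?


Search for 32:
[0,7] mid=3 arr[3]=17
[4,7] mid=5 arr[5]=32
Total: 2 comparisons


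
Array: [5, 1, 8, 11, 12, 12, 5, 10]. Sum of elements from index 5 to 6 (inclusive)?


Prefix sums: [0, 5, 6, 14, 25, 37, 49, 54, 64]
Sum[5..6] = prefix[7] - prefix[5] = 54 - 37 = 17


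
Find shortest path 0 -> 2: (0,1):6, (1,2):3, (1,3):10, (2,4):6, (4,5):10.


Dijkstra from 0:
Distances: {0: 0, 1: 6, 2: 9, 3: 16, 4: 15, 5: 25}
Shortest distance to 2 = 9, path = [0, 1, 2]


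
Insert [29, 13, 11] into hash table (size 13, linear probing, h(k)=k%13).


Insertions: 29->slot 3; 13->slot 0; 11->slot 11
Table: [13, None, None, 29, None, None, None, None, None, None, None, 11, None]


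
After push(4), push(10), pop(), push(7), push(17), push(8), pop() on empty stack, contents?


push(4) -> [4]
push(10) -> [4, 10]
pop() returns 10 -> [4]
push(7) -> [4, 7]
push(17) -> [4, 7, 17]
push(8) -> [4, 7, 17, 8]
pop() returns 8 -> [4, 7, 17]
Final stack (bottom to top): [4, 7, 17]


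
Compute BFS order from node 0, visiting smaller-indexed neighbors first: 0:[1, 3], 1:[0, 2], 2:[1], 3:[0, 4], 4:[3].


BFS queue: start with [0]
Visit order: [0, 1, 3, 2, 4]


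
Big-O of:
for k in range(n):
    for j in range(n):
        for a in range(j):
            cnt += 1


Per nesting level: O(n) * O(n) * O(n) [triangular over j] = O(n^3)
Complexity: O(n^3)


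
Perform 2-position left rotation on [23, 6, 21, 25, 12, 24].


Left rotate by 2: [21, 25, 12, 24, 23, 6]


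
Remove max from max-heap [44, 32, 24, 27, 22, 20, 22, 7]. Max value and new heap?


Max = 44
Replace root with last, heapify down
Resulting heap: [32, 27, 24, 7, 22, 20, 22]


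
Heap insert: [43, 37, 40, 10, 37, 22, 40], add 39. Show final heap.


Append 39: [43, 37, 40, 10, 37, 22, 40, 39]
Bubble up: swap idx 7(39) with idx 3(10); swap idx 3(39) with idx 1(37)
Result: [43, 39, 40, 37, 37, 22, 40, 10]


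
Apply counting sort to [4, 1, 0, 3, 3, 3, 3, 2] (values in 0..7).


Count array: [1, 1, 1, 4, 1, 0, 0, 0]
Reconstruct: [0, 1, 2, 3, 3, 3, 3, 4]


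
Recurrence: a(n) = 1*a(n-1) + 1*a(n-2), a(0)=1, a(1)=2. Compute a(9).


Build bottom-up:
...a(7)=34, a(8)=55, a(9)=1*55+1*34=89


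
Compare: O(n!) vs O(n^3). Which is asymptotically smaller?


cubic grows slower than factorial
O(n^3) is asymptotically smaller; O(n!) grows faster


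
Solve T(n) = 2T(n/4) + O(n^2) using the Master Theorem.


a=2, b=4, c=2. log_4(2)=0.5 < c=2. Case 3: O(n^c) = O(n^2)
Complexity: O(n^2)


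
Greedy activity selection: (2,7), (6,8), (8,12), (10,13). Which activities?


Greedy: pick earliest-ending, then skip overlaps.
Selected (2 activities): [(2, 7), (8, 12)]


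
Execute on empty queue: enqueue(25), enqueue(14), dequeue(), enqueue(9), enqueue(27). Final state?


enqueue(25) -> [25]
enqueue(14) -> [25, 14]
dequeue() returns 25 -> [14]
enqueue(9) -> [14, 9]
enqueue(27) -> [14, 9, 27]
Final queue (front to back): [14, 9, 27]


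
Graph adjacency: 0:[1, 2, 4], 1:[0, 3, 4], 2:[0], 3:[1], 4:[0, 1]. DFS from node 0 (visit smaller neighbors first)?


DFS stack-based: start with [0]
Visit order: [0, 1, 3, 4, 2]


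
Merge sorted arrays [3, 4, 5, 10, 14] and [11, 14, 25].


Compare heads, take smaller each step.
Merged: [3, 4, 5, 10, 11, 14, 14, 25]


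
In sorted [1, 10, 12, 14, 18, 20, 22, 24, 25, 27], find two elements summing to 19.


Two pointers: lo=0, hi=9
Found pair: (1, 18) summing to 19


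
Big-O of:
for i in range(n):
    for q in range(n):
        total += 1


Per nesting level: O(n) * O(n) = O(n^2)
Complexity: O(n^2)


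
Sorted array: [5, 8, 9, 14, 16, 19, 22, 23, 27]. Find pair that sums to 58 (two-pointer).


Two pointers: lo=0, hi=8
No pair sums to 58


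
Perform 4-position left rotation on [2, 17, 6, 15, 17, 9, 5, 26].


Left rotate by 4: [17, 9, 5, 26, 2, 17, 6, 15]


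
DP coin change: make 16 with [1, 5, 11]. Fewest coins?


dp[0]=0; dp[i]=1+min(dp[i-c] for c in coins)
...dp[11]=1, dp[12]=2, dp[13]=3, dp[14]=4, dp[15]=3, dp[16]=2
Minimum coins for 16 = 2


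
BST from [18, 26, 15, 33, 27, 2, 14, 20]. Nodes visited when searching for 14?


BST root = 18
Search for 14: compare at each node
Path: [18, 15, 2, 14]


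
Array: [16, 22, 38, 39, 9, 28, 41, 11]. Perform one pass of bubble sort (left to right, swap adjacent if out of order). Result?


After one pass: [16, 22, 38, 9, 28, 39, 11, 41]


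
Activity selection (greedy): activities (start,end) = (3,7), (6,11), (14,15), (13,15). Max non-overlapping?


Greedy: pick earliest-ending, then skip overlaps.
Selected (2 activities): [(3, 7), (14, 15)]


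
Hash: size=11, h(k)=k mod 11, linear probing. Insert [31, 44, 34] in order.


Insertions: 31->slot 9; 44->slot 0; 34->slot 1
Table: [44, 34, None, None, None, None, None, None, None, 31, None]


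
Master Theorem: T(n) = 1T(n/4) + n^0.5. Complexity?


a=1, b=4, c=0.5. log_4(1)=0 < c=0.5. Case 3: O(n^c) = O(sqrt(n))
Complexity: O(sqrt(n))


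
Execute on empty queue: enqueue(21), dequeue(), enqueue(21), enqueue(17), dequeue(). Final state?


enqueue(21) -> [21]
dequeue() returns 21 -> []
enqueue(21) -> [21]
enqueue(17) -> [21, 17]
dequeue() returns 21 -> [17]
Final queue (front to back): [17]


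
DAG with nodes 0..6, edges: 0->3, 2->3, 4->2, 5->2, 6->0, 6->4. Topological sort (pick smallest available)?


Kahn's algorithm, process smallest node first
Order: [1, 5, 6, 0, 4, 2, 3]


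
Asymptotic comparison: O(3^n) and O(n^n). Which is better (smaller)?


exponential (base 3) grows slower than n^n
O(3^n) is asymptotically smaller; O(n^n) grows faster


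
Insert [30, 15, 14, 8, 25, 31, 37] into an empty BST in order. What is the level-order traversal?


Root = 30; build tree by BST insertion.
Level-Order traversal: [30, 15, 31, 14, 25, 37, 8]


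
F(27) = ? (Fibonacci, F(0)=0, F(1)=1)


F(n)=F(n-1)+F(n-2)
...F(25)=75025, F(26)=121393, F(27)=196418


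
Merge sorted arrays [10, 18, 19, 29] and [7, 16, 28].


Compare heads, take smaller each step.
Merged: [7, 10, 16, 18, 19, 28, 29]


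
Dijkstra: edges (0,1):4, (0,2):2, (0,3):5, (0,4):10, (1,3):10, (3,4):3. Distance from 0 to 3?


Dijkstra from 0:
Distances: {0: 0, 1: 4, 2: 2, 3: 5, 4: 8}
Shortest distance to 3 = 5, path = [0, 3]


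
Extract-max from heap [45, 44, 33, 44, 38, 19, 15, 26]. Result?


Max = 45
Replace root with last, heapify down
Resulting heap: [44, 44, 33, 26, 38, 19, 15]


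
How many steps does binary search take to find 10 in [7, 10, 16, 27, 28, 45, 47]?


Search for 10:
[0,6] mid=3 arr[3]=27
[0,2] mid=1 arr[1]=10
Total: 2 comparisons


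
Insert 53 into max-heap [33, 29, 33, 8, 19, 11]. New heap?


Append 53: [33, 29, 33, 8, 19, 11, 53]
Bubble up: swap idx 6(53) with idx 2(33); swap idx 2(53) with idx 0(33)
Result: [53, 29, 33, 8, 19, 11, 33]


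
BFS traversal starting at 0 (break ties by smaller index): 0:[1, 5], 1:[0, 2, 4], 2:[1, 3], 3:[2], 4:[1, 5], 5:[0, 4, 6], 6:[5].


BFS queue: start with [0]
Visit order: [0, 1, 5, 2, 4, 6, 3]


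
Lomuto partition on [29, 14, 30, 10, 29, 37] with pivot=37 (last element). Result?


Elements <= 37 go left of pivot.
Result: [29, 14, 30, 10, 29, 37], pivot at index 5


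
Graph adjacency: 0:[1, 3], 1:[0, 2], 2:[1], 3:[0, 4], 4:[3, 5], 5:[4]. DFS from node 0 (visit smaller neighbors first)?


DFS stack-based: start with [0]
Visit order: [0, 1, 2, 3, 4, 5]


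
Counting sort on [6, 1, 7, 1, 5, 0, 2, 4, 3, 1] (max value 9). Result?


Count array: [1, 3, 1, 1, 1, 1, 1, 1, 0, 0]
Reconstruct: [0, 1, 1, 1, 2, 3, 4, 5, 6, 7]


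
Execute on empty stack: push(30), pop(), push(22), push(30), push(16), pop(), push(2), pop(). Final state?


push(30) -> [30]
pop() returns 30 -> []
push(22) -> [22]
push(30) -> [22, 30]
push(16) -> [22, 30, 16]
pop() returns 16 -> [22, 30]
push(2) -> [22, 30, 2]
pop() returns 2 -> [22, 30]
Final stack (bottom to top): [22, 30]


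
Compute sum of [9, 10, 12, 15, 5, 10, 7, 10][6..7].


Prefix sums: [0, 9, 19, 31, 46, 51, 61, 68, 78]
Sum[6..7] = prefix[8] - prefix[6] = 78 - 61 = 17


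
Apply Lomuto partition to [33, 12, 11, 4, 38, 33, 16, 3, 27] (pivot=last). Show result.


Elements <= 27 go left of pivot.
Result: [12, 11, 4, 16, 3, 27, 33, 38, 33], pivot at index 5
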